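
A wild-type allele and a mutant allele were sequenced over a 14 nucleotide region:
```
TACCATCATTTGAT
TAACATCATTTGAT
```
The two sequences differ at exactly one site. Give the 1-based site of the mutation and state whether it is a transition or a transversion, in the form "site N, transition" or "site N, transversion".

Site 3 changes C→A. C is a pyrimidine and A is a purine, so this is a transversion.

site 3, transversion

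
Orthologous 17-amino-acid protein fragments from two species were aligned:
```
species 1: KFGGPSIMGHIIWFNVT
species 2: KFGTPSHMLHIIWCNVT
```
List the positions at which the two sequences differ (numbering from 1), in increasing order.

4, 7, 9, 14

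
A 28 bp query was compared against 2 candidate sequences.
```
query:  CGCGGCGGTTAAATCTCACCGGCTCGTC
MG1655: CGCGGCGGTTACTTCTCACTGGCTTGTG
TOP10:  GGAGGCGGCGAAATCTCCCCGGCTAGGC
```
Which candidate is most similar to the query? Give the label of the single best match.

MG1655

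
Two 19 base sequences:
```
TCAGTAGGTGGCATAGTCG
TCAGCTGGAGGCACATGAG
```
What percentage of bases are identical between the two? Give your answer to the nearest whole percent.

63%

7 positions differ (5, 6, 9, 14, 16, 17, 18), so 12 of 19 match: 12/19 = 63.16%.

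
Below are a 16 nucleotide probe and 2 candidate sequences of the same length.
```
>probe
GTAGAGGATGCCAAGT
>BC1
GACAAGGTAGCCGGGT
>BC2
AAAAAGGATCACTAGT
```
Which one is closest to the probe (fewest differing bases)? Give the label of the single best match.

BC2

BC1 differs at 7 bases; BC2 differs at 6 bases. The closest is BC2.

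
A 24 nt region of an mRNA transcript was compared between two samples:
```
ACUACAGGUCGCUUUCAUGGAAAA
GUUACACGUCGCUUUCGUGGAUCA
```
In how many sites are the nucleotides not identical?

6

Comparing position by position, 6 sites differ: 1 (A/G), 2 (C/U), 7 (G/C), 17 (A/G), 22 (A/U), 23 (A/C).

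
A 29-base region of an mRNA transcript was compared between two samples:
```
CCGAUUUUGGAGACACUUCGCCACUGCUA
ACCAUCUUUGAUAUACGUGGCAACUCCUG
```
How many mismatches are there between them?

11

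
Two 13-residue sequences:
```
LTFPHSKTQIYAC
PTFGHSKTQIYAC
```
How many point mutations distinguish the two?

2

Comparing position by position, 2 positions differ: 1 (L/P), 4 (P/G).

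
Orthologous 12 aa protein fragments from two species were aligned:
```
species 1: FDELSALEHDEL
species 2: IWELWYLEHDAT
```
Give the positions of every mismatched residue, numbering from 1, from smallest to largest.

Differences at position 1 (F→I), position 2 (D→W), position 5 (S→W), position 6 (A→Y), position 11 (E→A), position 12 (L→T).

1, 2, 5, 6, 11, 12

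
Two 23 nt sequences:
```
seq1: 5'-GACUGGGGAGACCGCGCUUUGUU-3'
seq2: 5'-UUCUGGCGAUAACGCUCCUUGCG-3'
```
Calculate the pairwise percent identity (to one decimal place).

60.9%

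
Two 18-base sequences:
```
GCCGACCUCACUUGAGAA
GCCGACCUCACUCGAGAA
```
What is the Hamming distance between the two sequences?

The sequences differ at bases 13 (1-based) — 1 in total.

1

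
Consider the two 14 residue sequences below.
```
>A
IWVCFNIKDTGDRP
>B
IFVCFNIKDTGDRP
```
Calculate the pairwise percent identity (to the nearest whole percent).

93%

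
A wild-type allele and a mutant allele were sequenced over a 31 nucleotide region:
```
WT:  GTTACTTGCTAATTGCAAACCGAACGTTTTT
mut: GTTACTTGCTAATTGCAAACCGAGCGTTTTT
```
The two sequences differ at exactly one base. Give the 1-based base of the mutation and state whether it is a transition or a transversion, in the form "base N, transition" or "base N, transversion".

base 24, transition

Base 24 changes A→G. A is a purine and G is a purine, so this is a transition.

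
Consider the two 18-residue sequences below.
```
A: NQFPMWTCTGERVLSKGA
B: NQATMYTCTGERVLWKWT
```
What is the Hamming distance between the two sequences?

Comparing position by position, 6 positions differ: 3 (F/A), 4 (P/T), 6 (W/Y), 15 (S/W), 17 (G/W), 18 (A/T).

6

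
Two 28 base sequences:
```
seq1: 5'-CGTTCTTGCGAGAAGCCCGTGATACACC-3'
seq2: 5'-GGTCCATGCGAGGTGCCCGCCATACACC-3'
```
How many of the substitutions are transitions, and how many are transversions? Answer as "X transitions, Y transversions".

Mismatches (1-based):
position 1: C→G (pyrimidine→purine, transversion)
position 4: T→C (pyrimidine→pyrimidine, transition)
position 6: T→A (pyrimidine→purine, transversion)
position 13: A→G (purine→purine, transition)
position 14: A→T (purine→pyrimidine, transversion)
position 20: T→C (pyrimidine→pyrimidine, transition)
position 21: G→C (purine→pyrimidine, transversion)

3 transitions, 4 transversions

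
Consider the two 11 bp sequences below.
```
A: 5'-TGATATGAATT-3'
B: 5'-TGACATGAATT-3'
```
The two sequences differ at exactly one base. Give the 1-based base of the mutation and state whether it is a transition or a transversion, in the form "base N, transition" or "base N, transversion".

Base 4 changes T→C. T is a pyrimidine and C is a pyrimidine, so this is a transition.

base 4, transition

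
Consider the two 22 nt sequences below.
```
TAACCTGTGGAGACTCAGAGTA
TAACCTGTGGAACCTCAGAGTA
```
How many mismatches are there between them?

2

Mismatches (1-based): base 12: G→A; base 13: A→C.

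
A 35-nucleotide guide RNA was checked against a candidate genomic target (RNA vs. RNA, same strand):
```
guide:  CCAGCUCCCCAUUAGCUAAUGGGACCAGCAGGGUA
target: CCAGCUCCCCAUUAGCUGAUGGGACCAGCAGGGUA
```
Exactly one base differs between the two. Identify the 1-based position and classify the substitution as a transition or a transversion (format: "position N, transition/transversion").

position 18, transition

The sequences differ only at position 18: A→G (purine→purine), a transition.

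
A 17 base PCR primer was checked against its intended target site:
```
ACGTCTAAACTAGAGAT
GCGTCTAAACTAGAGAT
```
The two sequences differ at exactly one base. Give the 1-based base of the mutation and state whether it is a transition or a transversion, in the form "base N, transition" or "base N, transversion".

The sequences differ only at base 1: A→G (purine→purine), a transition.

base 1, transition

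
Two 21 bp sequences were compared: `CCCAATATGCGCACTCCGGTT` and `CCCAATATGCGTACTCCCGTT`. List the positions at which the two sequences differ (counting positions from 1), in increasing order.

Scanning 1-based: 12: C/T; 18: G/C.

12, 18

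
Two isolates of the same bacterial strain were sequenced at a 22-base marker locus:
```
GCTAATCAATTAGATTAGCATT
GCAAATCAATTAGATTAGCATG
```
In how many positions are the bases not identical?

2

The sequences differ at positions 3, 22 (1-based) — 2 in total.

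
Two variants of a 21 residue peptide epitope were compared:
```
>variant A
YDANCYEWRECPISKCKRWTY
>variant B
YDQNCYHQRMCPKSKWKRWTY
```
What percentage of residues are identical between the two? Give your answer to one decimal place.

71.4%

Mismatches at positions 3, 7, 8, 10, 13, 16 (1-based): 6 of 21.
Identical positions: 15/21 = 71.43% → 71.4%.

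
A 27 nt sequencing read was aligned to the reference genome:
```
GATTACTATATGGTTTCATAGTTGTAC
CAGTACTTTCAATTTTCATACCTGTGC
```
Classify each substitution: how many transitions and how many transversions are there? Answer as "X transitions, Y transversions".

Transitions (purine↔purine or pyrimidine↔pyrimidine): 12 G→A, 22 T→C, 26 A→G.
Transversions (purine↔pyrimidine): 1 G→C, 3 T→G, 8 A→T, 10 A→C, 11 T→A, 13 G→T, 21 G→C.

3 transitions, 7 transversions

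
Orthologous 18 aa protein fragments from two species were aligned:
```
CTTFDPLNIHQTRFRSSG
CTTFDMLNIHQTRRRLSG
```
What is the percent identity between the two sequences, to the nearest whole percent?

83%

3 positions differ (6, 14, 16), so 15 of 18 match: 15/18 = 83.33%.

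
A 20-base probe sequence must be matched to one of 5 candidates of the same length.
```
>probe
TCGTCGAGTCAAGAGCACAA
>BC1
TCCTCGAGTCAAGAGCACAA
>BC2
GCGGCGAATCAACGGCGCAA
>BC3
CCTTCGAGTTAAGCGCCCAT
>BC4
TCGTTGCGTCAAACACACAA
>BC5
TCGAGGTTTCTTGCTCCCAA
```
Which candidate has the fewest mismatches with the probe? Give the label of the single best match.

BC1 differs at 1 site; BC2 differs at 6 sites; BC3 differs at 6 sites; BC4 differs at 5 sites; BC5 differs at 9 sites. The closest is BC1.

BC1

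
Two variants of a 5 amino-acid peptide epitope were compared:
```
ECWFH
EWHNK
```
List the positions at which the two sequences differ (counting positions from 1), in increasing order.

Scanning 1-based: 2: C/W; 3: W/H; 4: F/N; 5: H/K.

2, 3, 4, 5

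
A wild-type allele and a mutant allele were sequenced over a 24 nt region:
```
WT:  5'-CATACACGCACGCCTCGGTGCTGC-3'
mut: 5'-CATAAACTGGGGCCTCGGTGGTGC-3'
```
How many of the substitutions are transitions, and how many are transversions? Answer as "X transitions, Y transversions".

1 transition, 5 transversions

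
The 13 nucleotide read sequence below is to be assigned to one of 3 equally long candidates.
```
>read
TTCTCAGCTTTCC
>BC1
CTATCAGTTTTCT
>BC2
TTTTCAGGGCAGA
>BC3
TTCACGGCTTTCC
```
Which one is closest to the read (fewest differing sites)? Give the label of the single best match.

BC3

BC1 differs at 4 sites; BC2 differs at 7 sites; BC3 differs at 2 sites. The closest is BC3.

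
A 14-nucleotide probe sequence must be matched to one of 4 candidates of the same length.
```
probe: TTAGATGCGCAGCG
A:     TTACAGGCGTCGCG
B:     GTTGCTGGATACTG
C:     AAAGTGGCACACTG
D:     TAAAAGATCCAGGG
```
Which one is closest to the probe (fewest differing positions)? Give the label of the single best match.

A differs at 4 positions; B differs at 8 positions; C differs at 7 positions; D differs at 7 positions. The closest is A.

A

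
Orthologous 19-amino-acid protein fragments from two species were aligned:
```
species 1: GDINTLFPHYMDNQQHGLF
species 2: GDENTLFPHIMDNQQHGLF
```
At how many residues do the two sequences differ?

The sequences differ at residues 3, 10 (1-based) — 2 in total.

2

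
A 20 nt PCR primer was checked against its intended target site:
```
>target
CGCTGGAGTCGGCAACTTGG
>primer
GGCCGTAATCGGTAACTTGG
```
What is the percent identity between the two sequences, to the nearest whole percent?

75%

5 positions differ (1, 4, 6, 8, 13), so 15 of 20 match: 15/20 = 75%.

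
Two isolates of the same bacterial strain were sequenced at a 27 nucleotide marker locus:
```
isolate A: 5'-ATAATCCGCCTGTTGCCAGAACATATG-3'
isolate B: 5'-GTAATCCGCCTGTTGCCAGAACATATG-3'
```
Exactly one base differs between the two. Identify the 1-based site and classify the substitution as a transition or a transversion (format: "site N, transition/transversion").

site 1, transition

The sequences differ only at site 1: A→G (purine→purine), a transition.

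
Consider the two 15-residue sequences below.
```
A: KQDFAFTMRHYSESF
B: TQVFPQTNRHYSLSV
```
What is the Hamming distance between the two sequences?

Comparing position by position, 7 residues differ: 1 (K/T), 3 (D/V), 5 (A/P), 6 (F/Q), 8 (M/N), 13 (E/L), 15 (F/V).

7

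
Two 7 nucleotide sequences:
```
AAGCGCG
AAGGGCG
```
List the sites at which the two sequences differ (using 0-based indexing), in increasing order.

3

Scanning 0-based: 3: C/G.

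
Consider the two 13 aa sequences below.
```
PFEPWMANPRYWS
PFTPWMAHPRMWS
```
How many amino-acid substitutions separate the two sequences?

The sequences differ at residues 3, 8, 11 (1-based) — 3 in total.

3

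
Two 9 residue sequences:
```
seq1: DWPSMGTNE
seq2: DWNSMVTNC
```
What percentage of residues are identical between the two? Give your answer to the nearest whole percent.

3 positions differ (3, 6, 9), so 6 of 9 match: 6/9 = 66.67%.

67%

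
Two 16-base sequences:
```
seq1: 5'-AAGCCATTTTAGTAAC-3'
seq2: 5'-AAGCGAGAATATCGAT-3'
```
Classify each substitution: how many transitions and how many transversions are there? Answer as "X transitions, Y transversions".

3 transitions, 5 transversions

Mismatches (1-based):
site 5: C→G (pyrimidine→purine, transversion)
site 7: T→G (pyrimidine→purine, transversion)
site 8: T→A (pyrimidine→purine, transversion)
site 9: T→A (pyrimidine→purine, transversion)
site 12: G→T (purine→pyrimidine, transversion)
site 13: T→C (pyrimidine→pyrimidine, transition)
site 14: A→G (purine→purine, transition)
site 16: C→T (pyrimidine→pyrimidine, transition)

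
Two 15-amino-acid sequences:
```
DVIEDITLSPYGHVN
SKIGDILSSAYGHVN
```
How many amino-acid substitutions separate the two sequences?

6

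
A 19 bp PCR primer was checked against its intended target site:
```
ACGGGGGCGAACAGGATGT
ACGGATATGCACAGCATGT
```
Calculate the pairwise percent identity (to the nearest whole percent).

68%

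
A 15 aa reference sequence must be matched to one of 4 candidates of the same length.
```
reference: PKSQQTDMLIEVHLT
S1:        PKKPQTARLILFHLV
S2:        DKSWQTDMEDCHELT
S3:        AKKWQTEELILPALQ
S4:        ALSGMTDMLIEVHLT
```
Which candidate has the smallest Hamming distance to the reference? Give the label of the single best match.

Hamming distances to reference — S1: 7; S2: 7; S3: 9; S4: 4.
Smallest is S4 with 4 mismatches.

S4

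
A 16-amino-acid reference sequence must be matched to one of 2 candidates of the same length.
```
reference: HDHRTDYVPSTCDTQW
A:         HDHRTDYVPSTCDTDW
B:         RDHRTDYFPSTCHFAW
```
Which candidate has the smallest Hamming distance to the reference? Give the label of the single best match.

Hamming distances to reference — A: 1; B: 5.
Smallest is A with 1 mismatch.

A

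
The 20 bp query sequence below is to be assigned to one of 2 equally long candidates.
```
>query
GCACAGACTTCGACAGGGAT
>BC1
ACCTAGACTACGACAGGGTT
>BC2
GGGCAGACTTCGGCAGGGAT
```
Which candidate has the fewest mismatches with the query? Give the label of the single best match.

BC1 differs at 5 bases; BC2 differs at 3 bases. The closest is BC2.

BC2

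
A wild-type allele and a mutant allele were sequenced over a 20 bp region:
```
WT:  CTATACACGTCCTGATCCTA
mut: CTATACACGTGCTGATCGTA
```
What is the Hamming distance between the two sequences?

2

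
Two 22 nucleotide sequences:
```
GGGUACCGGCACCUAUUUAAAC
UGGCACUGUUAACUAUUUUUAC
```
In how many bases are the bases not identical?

8

Comparing position by position, 8 bases differ: 1 (G/U), 4 (U/C), 7 (C/U), 9 (G/U), 10 (C/U), 12 (C/A), 19 (A/U), 20 (A/U).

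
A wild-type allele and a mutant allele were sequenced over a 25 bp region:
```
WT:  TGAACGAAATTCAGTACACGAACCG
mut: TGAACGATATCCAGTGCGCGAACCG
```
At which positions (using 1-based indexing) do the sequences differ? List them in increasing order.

Differences at position 8 (A→T), position 11 (T→C), position 16 (A→G), position 18 (A→G).

8, 11, 16, 18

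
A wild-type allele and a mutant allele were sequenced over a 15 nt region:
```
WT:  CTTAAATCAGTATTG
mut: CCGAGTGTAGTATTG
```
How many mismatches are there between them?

Mismatches (1-based): position 2: T→C; position 3: T→G; position 5: A→G; position 6: A→T; position 7: T→G; position 8: C→T.

6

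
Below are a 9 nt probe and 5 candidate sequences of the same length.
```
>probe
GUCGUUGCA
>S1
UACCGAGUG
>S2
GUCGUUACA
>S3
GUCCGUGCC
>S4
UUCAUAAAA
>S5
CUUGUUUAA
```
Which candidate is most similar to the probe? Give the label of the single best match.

S2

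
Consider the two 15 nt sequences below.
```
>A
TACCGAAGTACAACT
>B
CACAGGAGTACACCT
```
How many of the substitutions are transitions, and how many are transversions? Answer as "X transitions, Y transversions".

Transitions (purine↔purine or pyrimidine↔pyrimidine): 1 T→C, 6 A→G.
Transversions (purine↔pyrimidine): 4 C→A, 13 A→C.

2 transitions, 2 transversions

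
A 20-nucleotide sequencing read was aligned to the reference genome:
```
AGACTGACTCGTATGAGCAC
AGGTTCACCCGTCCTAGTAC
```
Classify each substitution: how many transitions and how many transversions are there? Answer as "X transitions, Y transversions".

Transitions (purine↔purine or pyrimidine↔pyrimidine): 3 A→G, 4 C→T, 9 T→C, 14 T→C, 18 C→T.
Transversions (purine↔pyrimidine): 6 G→C, 13 A→C, 15 G→T.

5 transitions, 3 transversions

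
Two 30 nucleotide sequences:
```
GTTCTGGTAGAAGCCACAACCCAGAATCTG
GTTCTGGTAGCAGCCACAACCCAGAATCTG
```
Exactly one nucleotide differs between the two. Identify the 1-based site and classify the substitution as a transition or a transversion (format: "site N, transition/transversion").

The sequences differ only at site 11: A→C (purine→pyrimidine), a transversion.

site 11, transversion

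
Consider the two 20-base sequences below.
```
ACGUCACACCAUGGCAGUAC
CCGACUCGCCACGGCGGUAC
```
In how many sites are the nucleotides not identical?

6

Mismatches (1-based): site 1: A→C; site 4: U→A; site 6: A→U; site 8: A→G; site 12: U→C; site 16: A→G.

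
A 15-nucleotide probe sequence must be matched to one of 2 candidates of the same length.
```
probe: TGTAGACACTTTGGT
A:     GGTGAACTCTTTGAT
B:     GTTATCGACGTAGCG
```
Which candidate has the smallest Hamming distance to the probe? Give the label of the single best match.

A

A differs at 5 sites; B differs at 9 sites. The closest is A.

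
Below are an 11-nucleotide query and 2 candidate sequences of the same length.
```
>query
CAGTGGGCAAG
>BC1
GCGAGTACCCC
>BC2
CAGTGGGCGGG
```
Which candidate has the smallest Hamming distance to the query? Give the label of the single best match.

Hamming distances to query — BC1: 8; BC2: 2.
Smallest is BC2 with 2 mismatches.

BC2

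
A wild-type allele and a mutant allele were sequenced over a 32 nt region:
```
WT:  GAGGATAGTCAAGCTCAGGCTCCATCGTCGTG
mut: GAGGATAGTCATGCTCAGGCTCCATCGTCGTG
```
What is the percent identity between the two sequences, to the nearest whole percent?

97%

Mismatch at position 12 (1-based): 1 of 32.
Identical positions: 31/32 = 96.88% → 97%.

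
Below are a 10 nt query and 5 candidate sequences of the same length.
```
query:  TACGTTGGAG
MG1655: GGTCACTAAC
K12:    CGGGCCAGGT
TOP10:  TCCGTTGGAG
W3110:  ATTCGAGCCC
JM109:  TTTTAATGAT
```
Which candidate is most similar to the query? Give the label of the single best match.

Hamming distances to query — MG1655: 9; K12: 8; TOP10: 1; W3110: 9; JM109: 7.
Smallest is TOP10 with 1 mismatch.

TOP10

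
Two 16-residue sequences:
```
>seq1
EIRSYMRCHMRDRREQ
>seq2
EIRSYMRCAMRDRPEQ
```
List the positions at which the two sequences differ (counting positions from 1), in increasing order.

9, 14

Differences at position 9 (H→A), position 14 (R→P).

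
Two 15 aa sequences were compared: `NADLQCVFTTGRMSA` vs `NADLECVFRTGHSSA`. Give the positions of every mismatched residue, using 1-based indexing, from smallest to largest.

Differences at position 5 (Q→E), position 9 (T→R), position 12 (R→H), position 13 (M→S).

5, 9, 12, 13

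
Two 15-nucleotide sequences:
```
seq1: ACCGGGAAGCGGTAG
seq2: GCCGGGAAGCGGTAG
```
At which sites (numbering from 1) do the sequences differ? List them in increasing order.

1

Scanning 1-based: 1: A/G.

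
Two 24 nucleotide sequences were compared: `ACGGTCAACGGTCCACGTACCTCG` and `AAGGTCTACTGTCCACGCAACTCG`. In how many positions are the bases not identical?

Mismatches (1-based): position 2: C→A; position 7: A→T; position 10: G→T; position 18: T→C; position 20: C→A.

5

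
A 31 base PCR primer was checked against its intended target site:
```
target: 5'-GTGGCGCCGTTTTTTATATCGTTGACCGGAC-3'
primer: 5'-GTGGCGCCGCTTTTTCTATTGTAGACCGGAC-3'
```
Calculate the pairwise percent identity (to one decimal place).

Mismatches at positions 10, 16, 20, 23 (1-based): 4 of 31.
Identical positions: 27/31 = 87.1% → 87.1%.

87.1%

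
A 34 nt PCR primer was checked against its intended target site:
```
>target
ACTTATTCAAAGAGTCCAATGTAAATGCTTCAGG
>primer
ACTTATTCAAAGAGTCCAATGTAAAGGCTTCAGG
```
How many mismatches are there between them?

The sequences differ at sites 26 (1-based) — 1 in total.

1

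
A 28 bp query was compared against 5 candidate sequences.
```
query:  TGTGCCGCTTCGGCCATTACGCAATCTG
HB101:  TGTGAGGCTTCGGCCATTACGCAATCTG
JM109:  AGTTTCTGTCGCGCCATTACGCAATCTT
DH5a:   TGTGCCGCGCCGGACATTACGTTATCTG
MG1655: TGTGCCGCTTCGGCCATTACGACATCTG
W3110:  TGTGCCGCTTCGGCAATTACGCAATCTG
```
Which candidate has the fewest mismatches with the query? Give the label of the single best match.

W3110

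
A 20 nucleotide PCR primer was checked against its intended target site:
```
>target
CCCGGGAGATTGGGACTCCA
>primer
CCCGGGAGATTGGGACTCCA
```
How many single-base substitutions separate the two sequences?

0

No positions differ; the sequences are identical.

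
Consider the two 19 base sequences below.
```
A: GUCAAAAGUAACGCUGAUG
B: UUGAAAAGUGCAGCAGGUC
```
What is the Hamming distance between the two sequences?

8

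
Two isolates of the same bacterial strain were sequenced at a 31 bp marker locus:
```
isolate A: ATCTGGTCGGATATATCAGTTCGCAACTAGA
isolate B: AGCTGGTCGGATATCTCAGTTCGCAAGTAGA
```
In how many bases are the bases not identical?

3

Comparing position by position, 3 bases differ: 2 (T/G), 15 (A/C), 27 (C/G).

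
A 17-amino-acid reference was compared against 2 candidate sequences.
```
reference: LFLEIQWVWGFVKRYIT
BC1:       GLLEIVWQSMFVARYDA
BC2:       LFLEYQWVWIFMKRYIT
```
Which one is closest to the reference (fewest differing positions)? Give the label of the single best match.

BC2

BC1 differs at 9 positions; BC2 differs at 3 positions. The closest is BC2.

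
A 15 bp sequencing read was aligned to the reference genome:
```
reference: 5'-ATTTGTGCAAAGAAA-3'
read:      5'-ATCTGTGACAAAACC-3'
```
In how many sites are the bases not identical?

Mismatches (1-based): site 3: T→C; site 8: C→A; site 9: A→C; site 12: G→A; site 14: A→C; site 15: A→C.

6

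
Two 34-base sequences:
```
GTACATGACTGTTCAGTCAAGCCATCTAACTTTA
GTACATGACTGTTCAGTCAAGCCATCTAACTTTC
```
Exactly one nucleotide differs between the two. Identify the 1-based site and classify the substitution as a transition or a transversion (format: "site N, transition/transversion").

site 34, transversion

Site 34 changes A→C. A is a purine and C is a pyrimidine, so this is a transversion.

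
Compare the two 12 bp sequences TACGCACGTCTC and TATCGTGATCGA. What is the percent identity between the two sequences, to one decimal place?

33.3%

Mismatches at positions 3, 4, 5, 6, 7, 8, 11, 12 (1-based): 8 of 12.
Identical positions: 4/12 = 33.33% → 33.3%.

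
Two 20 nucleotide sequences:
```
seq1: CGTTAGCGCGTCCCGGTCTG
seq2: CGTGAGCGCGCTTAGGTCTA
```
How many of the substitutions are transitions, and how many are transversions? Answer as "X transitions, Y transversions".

4 transitions, 2 transversions

Mismatches (1-based):
position 4: T→G (pyrimidine→purine, transversion)
position 11: T→C (pyrimidine→pyrimidine, transition)
position 12: C→T (pyrimidine→pyrimidine, transition)
position 13: C→T (pyrimidine→pyrimidine, transition)
position 14: C→A (pyrimidine→purine, transversion)
position 20: G→A (purine→purine, transition)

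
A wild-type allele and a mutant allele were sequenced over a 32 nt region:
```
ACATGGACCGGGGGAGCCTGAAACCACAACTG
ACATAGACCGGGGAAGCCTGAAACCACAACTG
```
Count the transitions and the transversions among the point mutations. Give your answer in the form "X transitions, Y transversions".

2 transitions, 0 transversions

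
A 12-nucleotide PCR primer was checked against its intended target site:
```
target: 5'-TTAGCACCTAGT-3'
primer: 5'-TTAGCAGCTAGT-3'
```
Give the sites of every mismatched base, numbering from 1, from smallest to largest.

7

Scanning 1-based: 7: C/G.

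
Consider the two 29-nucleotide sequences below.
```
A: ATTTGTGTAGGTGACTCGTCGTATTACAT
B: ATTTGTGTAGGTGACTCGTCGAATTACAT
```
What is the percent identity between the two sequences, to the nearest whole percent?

97%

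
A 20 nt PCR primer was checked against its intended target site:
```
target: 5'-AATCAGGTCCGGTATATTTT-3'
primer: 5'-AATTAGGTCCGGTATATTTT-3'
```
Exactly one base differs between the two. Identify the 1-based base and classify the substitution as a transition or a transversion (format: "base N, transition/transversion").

Base 4 changes C→T. C is a pyrimidine and T is a pyrimidine, so this is a transition.

base 4, transition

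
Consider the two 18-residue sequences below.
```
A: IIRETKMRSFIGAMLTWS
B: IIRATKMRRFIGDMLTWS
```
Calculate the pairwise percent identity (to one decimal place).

83.3%

3 positions differ (4, 9, 13), so 15 of 18 match: 15/18 = 83.33%.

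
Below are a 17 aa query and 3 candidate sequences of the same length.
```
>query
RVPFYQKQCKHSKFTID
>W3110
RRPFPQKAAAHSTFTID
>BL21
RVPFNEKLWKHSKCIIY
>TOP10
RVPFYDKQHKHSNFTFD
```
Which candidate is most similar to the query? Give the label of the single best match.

Hamming distances to query — W3110: 6; BL21: 7; TOP10: 4.
Smallest is TOP10 with 4 mismatches.

TOP10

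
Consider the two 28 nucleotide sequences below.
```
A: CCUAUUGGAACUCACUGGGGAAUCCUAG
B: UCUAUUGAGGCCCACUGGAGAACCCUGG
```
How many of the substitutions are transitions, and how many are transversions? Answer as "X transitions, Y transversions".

8 transitions, 0 transversions

Mismatches (1-based):
base 1: C→U (pyrimidine→pyrimidine, transition)
base 8: G→A (purine→purine, transition)
base 9: A→G (purine→purine, transition)
base 10: A→G (purine→purine, transition)
base 12: U→C (pyrimidine→pyrimidine, transition)
base 19: G→A (purine→purine, transition)
base 23: U→C (pyrimidine→pyrimidine, transition)
base 27: A→G (purine→purine, transition)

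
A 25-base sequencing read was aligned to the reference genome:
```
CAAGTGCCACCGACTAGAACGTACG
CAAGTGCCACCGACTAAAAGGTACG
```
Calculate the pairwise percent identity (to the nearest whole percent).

92%

2 positions differ (17, 20), so 23 of 25 match: 23/25 = 92%.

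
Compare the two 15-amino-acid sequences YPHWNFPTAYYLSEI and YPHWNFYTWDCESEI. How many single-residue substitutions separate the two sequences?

5

Mismatches (1-based): position 7: P→Y; position 9: A→W; position 10: Y→D; position 11: Y→C; position 12: L→E.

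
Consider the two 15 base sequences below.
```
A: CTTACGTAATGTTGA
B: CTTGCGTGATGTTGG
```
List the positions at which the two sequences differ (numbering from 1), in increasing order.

4, 8, 15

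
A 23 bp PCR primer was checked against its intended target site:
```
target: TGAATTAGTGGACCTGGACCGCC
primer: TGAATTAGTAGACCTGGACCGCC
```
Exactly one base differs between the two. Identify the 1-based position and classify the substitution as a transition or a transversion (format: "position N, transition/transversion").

The sequences differ only at position 10: G→A (purine→purine), a transition.

position 10, transition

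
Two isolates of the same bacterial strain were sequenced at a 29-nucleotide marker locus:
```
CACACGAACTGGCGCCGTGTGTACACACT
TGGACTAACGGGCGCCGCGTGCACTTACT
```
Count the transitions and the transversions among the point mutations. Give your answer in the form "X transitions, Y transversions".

5 transitions, 4 transversions

Transitions (purine↔purine or pyrimidine↔pyrimidine): 1 C→T, 2 A→G, 18 T→C, 22 T→C, 26 C→T.
Transversions (purine↔pyrimidine): 3 C→G, 6 G→T, 10 T→G, 25 A→T.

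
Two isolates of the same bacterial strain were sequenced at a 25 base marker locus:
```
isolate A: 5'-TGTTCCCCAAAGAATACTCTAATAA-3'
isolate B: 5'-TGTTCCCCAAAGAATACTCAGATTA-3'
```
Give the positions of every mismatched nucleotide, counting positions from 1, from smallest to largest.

Scanning 1-based: 20: T/A; 21: A/G; 24: A/T.

20, 21, 24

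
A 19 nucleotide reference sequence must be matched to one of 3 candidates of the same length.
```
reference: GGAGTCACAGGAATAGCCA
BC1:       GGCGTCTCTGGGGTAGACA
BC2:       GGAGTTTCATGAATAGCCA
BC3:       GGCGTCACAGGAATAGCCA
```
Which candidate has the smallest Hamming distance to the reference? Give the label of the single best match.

Hamming distances to reference — BC1: 6; BC2: 3; BC3: 1.
Smallest is BC3 with 1 mismatch.

BC3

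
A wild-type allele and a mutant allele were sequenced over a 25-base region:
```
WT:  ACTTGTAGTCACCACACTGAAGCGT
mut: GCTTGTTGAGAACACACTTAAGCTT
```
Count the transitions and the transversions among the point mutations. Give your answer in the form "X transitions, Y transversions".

Transitions (purine↔purine or pyrimidine↔pyrimidine): 1 A→G.
Transversions (purine↔pyrimidine): 7 A→T, 9 T→A, 10 C→G, 12 C→A, 19 G→T, 24 G→T.

1 transition, 6 transversions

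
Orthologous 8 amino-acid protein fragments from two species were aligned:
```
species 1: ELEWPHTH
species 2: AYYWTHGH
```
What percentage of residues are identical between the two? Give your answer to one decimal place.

37.5%

Mismatches at positions 1, 2, 3, 5, 7 (1-based): 5 of 8.
Identical positions: 3/8 = 37.5% → 37.5%.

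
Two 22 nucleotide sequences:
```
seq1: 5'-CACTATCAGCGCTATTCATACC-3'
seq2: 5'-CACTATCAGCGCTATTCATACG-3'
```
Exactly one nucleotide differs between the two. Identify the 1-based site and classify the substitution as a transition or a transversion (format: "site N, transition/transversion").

site 22, transversion

The sequences differ only at site 22: C→G (pyrimidine→purine), a transversion.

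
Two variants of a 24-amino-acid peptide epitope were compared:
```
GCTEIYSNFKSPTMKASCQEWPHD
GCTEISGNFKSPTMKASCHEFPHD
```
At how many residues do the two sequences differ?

4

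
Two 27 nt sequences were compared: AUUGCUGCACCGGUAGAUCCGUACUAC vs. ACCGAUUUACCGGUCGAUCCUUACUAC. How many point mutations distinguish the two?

7

Comparing position by position, 7 bases differ: 2 (U/C), 3 (U/C), 5 (C/A), 7 (G/U), 8 (C/U), 15 (A/C), 21 (G/U).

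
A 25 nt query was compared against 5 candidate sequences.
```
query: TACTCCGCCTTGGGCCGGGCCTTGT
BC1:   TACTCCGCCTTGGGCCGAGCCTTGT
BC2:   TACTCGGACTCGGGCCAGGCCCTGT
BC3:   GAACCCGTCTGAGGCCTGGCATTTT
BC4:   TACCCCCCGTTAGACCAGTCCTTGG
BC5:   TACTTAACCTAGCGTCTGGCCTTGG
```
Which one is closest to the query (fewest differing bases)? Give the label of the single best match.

BC1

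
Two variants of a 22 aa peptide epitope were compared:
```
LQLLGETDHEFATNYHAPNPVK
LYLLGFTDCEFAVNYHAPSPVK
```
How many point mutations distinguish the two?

The sequences differ at positions 2, 6, 9, 13, 19 (1-based) — 5 in total.

5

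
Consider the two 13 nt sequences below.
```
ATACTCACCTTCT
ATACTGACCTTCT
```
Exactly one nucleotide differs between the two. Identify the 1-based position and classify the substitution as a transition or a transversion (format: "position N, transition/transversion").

Position 6 changes C→G. C is a pyrimidine and G is a purine, so this is a transversion.

position 6, transversion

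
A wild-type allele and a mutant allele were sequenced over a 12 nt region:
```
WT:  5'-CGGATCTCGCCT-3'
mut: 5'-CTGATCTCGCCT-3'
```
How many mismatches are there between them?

Comparing position by position, 1 position differs: 2 (G/T).

1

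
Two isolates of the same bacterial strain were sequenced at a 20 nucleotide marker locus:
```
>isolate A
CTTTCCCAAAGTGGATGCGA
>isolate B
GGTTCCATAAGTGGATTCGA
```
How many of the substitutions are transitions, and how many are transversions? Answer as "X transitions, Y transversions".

0 transitions, 5 transversions

Mismatches (1-based):
base 1: C→G (pyrimidine→purine, transversion)
base 2: T→G (pyrimidine→purine, transversion)
base 7: C→A (pyrimidine→purine, transversion)
base 8: A→T (purine→pyrimidine, transversion)
base 17: G→T (purine→pyrimidine, transversion)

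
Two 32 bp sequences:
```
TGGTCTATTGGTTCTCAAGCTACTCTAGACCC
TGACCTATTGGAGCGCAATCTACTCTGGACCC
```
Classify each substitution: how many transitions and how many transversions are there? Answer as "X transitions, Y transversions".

Transitions (purine↔purine or pyrimidine↔pyrimidine): 3 G→A, 4 T→C, 27 A→G.
Transversions (purine↔pyrimidine): 12 T→A, 13 T→G, 15 T→G, 19 G→T.

3 transitions, 4 transversions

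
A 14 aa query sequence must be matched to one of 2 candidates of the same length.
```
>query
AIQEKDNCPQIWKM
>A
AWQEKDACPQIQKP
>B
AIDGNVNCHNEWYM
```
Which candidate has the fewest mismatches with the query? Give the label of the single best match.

A differs at 4 positions; B differs at 8 positions. The closest is A.

A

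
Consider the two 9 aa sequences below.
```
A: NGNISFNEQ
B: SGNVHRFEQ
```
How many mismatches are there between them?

5

Comparing position by position, 5 residues differ: 1 (N/S), 4 (I/V), 5 (S/H), 6 (F/R), 7 (N/F).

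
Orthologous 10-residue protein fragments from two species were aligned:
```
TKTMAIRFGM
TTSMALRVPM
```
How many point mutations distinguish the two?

5

Mismatches (1-based): residue 2: K→T; residue 3: T→S; residue 6: I→L; residue 8: F→V; residue 9: G→P.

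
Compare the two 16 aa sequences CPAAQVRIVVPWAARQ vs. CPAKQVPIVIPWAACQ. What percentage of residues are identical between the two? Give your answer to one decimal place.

75.0%

4 positions differ (4, 7, 10, 15), so 12 of 16 match: 12/16 = 75%.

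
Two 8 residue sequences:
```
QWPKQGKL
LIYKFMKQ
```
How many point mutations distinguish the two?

6

The sequences differ at residues 1, 2, 3, 5, 6, 8 (1-based) — 6 in total.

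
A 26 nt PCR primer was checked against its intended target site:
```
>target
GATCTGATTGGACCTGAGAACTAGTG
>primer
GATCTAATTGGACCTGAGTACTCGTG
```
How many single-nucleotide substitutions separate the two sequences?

3

Mismatches (1-based): site 6: G→A; site 19: A→T; site 23: A→C.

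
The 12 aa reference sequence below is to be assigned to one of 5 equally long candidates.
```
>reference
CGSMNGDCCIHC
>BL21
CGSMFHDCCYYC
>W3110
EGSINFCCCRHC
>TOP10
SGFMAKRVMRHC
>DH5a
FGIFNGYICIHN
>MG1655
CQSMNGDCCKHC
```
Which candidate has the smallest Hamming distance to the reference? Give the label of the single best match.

BL21 differs at 4 residues; W3110 differs at 5 residues; TOP10 differs at 8 residues; DH5a differs at 6 residues; MG1655 differs at 2 residues. The closest is MG1655.

MG1655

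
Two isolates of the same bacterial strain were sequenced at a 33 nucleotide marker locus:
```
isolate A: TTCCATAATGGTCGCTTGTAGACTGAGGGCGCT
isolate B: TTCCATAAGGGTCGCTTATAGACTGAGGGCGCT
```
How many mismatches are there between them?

2

Mismatches (1-based): position 9: T→G; position 18: G→A.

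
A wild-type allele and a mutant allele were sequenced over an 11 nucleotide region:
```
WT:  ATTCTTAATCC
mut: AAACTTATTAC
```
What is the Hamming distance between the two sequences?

4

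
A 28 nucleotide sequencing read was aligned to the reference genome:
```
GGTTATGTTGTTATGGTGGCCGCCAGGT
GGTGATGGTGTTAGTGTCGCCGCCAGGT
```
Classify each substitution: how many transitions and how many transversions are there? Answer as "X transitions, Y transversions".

0 transitions, 5 transversions

Mismatches (1-based):
position 4: T→G (pyrimidine→purine, transversion)
position 8: T→G (pyrimidine→purine, transversion)
position 14: T→G (pyrimidine→purine, transversion)
position 15: G→T (purine→pyrimidine, transversion)
position 18: G→C (purine→pyrimidine, transversion)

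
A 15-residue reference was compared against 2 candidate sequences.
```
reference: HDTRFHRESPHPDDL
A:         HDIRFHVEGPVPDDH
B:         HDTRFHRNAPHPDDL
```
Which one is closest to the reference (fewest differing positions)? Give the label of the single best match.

A differs at 5 positions; B differs at 2 positions. The closest is B.

B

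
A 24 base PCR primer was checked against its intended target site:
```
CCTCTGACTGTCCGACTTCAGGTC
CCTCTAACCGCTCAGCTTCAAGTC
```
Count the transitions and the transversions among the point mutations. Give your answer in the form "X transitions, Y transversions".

Transitions (purine↔purine or pyrimidine↔pyrimidine): 6 G→A, 9 T→C, 11 T→C, 12 C→T, 14 G→A, 15 A→G, 21 G→A.
Transversions (purine↔pyrimidine): none.

7 transitions, 0 transversions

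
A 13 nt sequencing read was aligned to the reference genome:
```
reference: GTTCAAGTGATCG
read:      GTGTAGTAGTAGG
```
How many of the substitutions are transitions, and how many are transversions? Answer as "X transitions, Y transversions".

Transitions (purine↔purine or pyrimidine↔pyrimidine): 4 C→T, 6 A→G.
Transversions (purine↔pyrimidine): 3 T→G, 7 G→T, 8 T→A, 10 A→T, 11 T→A, 12 C→G.

2 transitions, 6 transversions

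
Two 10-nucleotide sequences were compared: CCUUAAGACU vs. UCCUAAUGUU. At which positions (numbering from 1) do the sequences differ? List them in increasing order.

1, 3, 7, 8, 9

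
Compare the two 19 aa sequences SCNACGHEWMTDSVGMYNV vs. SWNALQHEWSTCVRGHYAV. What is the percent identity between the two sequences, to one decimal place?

Mismatches at positions 2, 5, 6, 10, 12, 13, 14, 16, 18 (1-based): 9 of 19.
Identical positions: 10/19 = 52.63% → 52.6%.

52.6%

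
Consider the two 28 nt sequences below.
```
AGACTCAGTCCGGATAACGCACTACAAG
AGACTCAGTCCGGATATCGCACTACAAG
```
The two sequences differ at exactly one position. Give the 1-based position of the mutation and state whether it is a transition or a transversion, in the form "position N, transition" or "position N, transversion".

The sequences differ only at position 17: A→T (purine→pyrimidine), a transversion.

position 17, transversion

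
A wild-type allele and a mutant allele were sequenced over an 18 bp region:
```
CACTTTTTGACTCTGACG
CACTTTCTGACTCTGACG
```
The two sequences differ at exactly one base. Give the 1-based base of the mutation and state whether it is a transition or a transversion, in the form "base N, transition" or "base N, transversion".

base 7, transition

The sequences differ only at base 7: T→C (pyrimidine→pyrimidine), a transition.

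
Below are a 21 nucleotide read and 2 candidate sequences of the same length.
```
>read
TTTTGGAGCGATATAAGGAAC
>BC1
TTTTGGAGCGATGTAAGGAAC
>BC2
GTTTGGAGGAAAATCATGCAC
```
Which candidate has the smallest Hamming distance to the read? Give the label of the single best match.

BC1

BC1 differs at 1 site; BC2 differs at 7 sites. The closest is BC1.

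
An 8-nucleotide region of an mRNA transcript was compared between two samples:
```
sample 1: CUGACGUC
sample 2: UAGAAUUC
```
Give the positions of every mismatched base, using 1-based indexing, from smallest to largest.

Differences at position 1 (C→U), position 2 (U→A), position 5 (C→A), position 6 (G→U).

1, 2, 5, 6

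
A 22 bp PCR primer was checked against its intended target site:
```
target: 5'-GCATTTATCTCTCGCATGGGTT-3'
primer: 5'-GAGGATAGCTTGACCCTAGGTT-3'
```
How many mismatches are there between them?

11

The sequences differ at bases 2, 3, 4, 5, 8, 11, 12, 13, 14, 16, 18 (1-based) — 11 in total.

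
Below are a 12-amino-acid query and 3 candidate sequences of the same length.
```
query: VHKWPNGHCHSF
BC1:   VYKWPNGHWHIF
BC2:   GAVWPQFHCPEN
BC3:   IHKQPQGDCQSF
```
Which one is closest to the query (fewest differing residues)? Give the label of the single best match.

BC1

BC1 differs at 3 residues; BC2 differs at 8 residues; BC3 differs at 5 residues. The closest is BC1.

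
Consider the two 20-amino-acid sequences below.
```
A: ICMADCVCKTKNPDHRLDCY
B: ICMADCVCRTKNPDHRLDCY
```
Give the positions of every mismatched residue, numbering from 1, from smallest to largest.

9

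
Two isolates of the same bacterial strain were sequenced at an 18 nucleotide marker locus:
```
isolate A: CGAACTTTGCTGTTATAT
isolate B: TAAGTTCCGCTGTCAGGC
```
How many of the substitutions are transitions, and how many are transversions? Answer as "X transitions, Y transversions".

9 transitions, 1 transversion

Transitions (purine↔purine or pyrimidine↔pyrimidine): 1 C→T, 2 G→A, 4 A→G, 5 C→T, 7 T→C, 8 T→C, 14 T→C, 17 A→G, 18 T→C.
Transversions (purine↔pyrimidine): 16 T→G.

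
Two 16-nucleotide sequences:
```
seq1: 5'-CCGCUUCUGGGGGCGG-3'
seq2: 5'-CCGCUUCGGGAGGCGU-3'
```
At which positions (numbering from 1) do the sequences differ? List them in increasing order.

8, 11, 16

Differences at position 8 (U→G), position 11 (G→A), position 16 (G→U).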